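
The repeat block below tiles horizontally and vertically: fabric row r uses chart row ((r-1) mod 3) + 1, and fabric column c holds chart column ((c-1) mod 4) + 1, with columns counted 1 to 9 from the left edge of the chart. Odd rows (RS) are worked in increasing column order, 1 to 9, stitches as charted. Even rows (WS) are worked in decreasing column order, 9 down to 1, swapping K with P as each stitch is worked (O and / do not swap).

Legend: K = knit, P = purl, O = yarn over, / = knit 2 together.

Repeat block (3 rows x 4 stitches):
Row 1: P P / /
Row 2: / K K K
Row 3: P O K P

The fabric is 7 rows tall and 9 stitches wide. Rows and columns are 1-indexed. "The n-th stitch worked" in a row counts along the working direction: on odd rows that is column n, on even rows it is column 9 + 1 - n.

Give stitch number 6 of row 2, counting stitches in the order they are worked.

== STITCH ==
P

Derivation:
Row 2 uses chart row ((2-1) mod 3)+1 = 2. Row 2 is even, so WS.
Chart row 2 tiled across columns 1-9: / K K K / K K K /
WS row: flip the tiled sequence (start at column 9) and apply K<->P; O and / stay.
Row 2 as worked: / P P P / P P P /
Counting 6 along the worked row gives P.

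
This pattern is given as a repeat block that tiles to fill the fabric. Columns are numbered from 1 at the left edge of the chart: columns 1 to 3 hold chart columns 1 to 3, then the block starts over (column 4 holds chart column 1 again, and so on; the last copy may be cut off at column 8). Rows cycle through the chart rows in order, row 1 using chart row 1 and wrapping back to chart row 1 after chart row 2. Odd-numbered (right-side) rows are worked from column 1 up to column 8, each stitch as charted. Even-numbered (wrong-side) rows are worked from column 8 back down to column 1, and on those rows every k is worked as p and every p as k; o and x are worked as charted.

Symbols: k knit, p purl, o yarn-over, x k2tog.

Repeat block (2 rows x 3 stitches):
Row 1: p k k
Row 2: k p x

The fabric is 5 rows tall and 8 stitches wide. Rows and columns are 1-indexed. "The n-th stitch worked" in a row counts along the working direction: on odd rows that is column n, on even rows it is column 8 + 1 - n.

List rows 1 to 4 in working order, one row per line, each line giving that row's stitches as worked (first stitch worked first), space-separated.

Result:
p k k p k k p k
k p x k p x k p
p k k p k k p k
k p x k p x k p

Derivation:
Row 1: chart row 1, RS - tile across columns 1-8 and work as-is.
Row 2: chart row 2, WS - tiled (columns 1-8): k p x k p x k p; work from column 8 back to 1 with k<->p swapped.
Row 3: chart row 1, RS - tile across columns 1-8 and work as-is.
Row 4: chart row 2, WS - tiled (columns 1-8): k p x k p x k p; work from column 8 back to 1 with k<->p swapped.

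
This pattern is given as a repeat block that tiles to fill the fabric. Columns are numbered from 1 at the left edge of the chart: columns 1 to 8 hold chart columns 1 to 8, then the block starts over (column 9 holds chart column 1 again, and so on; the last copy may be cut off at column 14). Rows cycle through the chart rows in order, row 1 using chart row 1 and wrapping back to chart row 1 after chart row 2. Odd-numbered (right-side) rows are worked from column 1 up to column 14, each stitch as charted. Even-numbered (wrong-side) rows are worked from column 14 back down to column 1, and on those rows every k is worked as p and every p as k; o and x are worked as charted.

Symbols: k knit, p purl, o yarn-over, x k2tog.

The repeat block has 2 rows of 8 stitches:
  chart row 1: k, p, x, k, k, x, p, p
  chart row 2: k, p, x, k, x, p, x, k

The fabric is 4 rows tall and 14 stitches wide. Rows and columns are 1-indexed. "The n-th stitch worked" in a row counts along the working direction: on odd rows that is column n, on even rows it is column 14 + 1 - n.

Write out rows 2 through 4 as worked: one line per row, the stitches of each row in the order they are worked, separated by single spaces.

Rows as worked:
k x p x k p p x k x p x k p
k p x k k x p p k p x k k x
k x p x k p p x k x p x k p

Derivation:
Row 2: chart row 2, WS - tiled (columns 1-14): k p x k x p x k k p x k x p; work from column 14 back to 1 with k<->p swapped.
Row 3: chart row 1, RS - tile across columns 1-14 and work as-is.
Row 4: chart row 2, WS - tiled (columns 1-14): k p x k x p x k k p x k x p; work from column 14 back to 1 with k<->p swapped.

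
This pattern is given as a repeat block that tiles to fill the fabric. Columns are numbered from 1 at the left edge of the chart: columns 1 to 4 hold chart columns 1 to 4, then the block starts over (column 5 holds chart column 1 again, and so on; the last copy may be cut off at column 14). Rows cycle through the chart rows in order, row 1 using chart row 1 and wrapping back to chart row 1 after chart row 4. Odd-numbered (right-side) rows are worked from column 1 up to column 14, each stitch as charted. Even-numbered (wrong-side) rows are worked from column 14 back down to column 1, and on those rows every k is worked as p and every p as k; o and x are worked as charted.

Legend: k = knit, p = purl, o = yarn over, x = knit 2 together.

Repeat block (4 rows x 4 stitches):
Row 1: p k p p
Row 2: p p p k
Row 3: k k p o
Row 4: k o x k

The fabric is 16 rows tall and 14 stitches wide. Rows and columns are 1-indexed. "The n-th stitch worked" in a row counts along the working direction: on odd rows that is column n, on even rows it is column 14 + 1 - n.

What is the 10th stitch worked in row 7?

For row 7: chart row = ((7-1) mod 4) + 1 = 3; this is a RS (odd) row.
Chart row 3 tiled across columns 1-14: k k p o k k p o k k p o k k
RS row: no reversal, no swap; stitch n worked = column n.
Counting 10 along the worked row gives k.

== STITCH ==
k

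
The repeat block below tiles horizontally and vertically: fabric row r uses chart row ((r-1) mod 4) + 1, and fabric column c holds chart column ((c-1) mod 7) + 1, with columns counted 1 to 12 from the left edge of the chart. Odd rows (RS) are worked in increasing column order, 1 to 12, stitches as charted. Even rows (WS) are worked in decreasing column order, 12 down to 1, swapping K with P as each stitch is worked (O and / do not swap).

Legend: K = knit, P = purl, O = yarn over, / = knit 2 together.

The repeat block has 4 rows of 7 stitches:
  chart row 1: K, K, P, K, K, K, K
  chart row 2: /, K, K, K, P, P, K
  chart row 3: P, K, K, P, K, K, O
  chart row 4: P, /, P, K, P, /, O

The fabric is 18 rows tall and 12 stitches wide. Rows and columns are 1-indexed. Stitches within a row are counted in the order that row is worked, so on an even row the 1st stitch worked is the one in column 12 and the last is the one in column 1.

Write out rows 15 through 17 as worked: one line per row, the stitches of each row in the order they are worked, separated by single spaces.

Result:
P K K P K K O P K K P K
K P K / K O / K P K / K
K K P K K K K K K P K K

Derivation:
Row 15: chart row 3, RS - tile across columns 1-12 and work as-is.
Row 16: chart row 4, WS - tiled (columns 1-12): P / P K P / O P / P K P; work from column 12 back to 1 with K<->P swapped.
Row 17: chart row 1, RS - tile across columns 1-12 and work as-is.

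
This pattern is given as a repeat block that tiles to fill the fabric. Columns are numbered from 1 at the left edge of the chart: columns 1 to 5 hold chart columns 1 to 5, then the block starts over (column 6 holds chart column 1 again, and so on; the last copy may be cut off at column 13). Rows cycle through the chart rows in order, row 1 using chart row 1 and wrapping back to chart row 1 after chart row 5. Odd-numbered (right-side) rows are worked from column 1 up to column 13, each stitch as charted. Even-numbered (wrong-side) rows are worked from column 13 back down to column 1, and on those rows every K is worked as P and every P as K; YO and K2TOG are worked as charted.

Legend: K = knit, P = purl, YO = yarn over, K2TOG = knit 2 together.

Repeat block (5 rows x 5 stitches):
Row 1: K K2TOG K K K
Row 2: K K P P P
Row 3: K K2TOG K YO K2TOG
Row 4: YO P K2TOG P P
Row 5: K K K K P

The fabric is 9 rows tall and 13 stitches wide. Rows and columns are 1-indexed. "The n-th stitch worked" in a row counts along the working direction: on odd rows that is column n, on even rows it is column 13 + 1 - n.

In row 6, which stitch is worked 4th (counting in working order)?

Stitch:
P

Derivation:
For row 6: chart row = ((6-1) mod 5) + 1 = 1; this is a WS (even) row.
Chart row 1 tiled across columns 1-13: K K2TOG K K K K K2TOG K K K K K2TOG K
Wrong side: read the tiled row from column 13 down to 1 and exchange K with P (leave YO, K2TOG).
Row 6 as worked: P K2TOG P P P P K2TOG P P P P K2TOG P
Counting 4 along the worked row gives P.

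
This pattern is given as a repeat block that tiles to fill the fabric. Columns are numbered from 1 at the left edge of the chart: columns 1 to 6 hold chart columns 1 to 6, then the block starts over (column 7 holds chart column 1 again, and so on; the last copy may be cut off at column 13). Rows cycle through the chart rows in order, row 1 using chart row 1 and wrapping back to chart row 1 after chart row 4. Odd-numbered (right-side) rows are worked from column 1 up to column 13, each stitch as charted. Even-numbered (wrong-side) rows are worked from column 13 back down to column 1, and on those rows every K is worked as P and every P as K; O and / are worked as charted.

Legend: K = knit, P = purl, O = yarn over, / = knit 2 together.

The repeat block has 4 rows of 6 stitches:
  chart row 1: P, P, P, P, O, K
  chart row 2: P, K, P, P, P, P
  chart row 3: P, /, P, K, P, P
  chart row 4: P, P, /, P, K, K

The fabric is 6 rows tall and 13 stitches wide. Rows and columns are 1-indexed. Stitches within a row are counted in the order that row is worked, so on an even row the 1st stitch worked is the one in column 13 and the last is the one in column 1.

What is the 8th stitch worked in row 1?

Row 1: (1-1) mod 4 = 0, so use chart row 1. Odd row -> RS.
Chart row 1 tiled across columns 1-13: P P P P O K P P P P O K P
RS: work column 1 to column 13, symbols as charted — the tiled row is the row as worked.
Counting 8 along the worked row gives P.

Result:
P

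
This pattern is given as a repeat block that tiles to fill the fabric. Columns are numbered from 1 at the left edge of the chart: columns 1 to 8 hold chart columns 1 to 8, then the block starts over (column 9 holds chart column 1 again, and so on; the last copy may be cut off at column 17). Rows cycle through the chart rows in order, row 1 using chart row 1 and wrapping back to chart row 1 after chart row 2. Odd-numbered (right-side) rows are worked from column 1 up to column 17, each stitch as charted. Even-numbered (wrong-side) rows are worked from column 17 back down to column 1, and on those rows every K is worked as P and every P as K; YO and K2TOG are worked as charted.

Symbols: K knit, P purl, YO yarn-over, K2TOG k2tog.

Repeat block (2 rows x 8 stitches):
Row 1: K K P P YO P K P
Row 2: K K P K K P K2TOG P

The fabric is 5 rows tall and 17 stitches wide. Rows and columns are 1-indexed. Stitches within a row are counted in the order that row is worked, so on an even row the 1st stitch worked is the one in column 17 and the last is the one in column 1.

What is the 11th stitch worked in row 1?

Row 1 uses chart row ((1-1) mod 2)+1 = 1. Row 1 is odd, so RS.
Chart row 1 tiled across columns 1-17: K K P P YO P K P K K P P YO P K P K
RS row: no reversal, no swap; stitch n worked = column n.
The 11th stitch worked is P.

Stitch:
P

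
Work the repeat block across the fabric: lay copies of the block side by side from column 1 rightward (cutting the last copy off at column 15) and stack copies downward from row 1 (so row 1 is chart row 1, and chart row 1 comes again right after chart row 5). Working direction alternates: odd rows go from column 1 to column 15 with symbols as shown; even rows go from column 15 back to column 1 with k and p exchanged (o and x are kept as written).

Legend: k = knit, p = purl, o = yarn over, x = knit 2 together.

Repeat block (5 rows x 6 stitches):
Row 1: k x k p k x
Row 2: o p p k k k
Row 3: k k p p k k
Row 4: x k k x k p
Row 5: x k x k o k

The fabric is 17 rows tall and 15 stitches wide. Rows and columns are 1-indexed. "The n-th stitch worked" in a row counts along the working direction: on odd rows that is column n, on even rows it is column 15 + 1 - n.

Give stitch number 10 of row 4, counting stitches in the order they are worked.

Result:
k

Derivation:
For row 4: chart row = ((4-1) mod 5) + 1 = 4; this is a WS (even) row.
Chart row 4 tiled across columns 1-15: x k k x k p x k k x k p x k k
WS: work from column 15 back to column 1 (reverse the tiled row), swapping k<->p (o and x unchanged).
Row 4 as worked: p p x k p x p p x k p x p p x
Counting 10 along the worked row gives k.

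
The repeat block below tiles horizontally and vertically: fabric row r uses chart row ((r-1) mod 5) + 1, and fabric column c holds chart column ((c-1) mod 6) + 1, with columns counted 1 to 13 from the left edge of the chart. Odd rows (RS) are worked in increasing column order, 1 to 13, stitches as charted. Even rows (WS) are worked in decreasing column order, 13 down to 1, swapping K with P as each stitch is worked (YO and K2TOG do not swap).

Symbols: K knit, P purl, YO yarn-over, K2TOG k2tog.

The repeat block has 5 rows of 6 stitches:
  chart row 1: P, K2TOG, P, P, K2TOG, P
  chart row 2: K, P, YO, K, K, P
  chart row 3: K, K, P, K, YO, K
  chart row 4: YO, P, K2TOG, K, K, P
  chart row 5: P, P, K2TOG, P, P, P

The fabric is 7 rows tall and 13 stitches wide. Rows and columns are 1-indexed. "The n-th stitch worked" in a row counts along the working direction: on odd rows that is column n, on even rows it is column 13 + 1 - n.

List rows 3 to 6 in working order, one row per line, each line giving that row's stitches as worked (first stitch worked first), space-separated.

Row 3: chart row 3, RS - tile across columns 1-13 and work as-is.
Row 4: chart row 4, WS - tiled (columns 1-13): YO P K2TOG K K P YO P K2TOG K K P YO; work from column 13 back to 1 with K<->P swapped.
Row 5: chart row 5, RS - tile across columns 1-13 and work as-is.
Row 6: chart row 1, WS - tiled (columns 1-13): P K2TOG P P K2TOG P P K2TOG P P K2TOG P P; work from column 13 back to 1 with K<->P swapped.

== ROWS AS WORKED ==
K K P K YO K K K P K YO K K
YO K P P K2TOG K YO K P P K2TOG K YO
P P K2TOG P P P P P K2TOG P P P P
K K K2TOG K K K2TOG K K K2TOG K K K2TOG K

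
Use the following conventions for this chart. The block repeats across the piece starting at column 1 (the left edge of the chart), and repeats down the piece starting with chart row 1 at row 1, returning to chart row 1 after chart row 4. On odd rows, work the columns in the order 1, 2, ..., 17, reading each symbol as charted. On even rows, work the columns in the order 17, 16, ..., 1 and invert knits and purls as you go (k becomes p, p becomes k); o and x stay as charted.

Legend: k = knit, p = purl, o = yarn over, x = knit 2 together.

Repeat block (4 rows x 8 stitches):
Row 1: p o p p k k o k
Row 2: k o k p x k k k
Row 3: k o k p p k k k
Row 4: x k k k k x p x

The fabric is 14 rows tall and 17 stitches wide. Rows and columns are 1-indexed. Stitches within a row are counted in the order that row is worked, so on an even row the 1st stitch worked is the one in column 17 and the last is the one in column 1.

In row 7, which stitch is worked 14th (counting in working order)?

Result:
k

Derivation:
Row 7 uses chart row ((7-1) mod 4)+1 = 3. Row 7 is odd, so RS.
Chart row 3 tiled across columns 1-17: k o k p p k k k k o k p p k k k k
RS: work column 1 to column 17, symbols as charted — the tiled row is the row as worked.
Stitch 14 in working order -> k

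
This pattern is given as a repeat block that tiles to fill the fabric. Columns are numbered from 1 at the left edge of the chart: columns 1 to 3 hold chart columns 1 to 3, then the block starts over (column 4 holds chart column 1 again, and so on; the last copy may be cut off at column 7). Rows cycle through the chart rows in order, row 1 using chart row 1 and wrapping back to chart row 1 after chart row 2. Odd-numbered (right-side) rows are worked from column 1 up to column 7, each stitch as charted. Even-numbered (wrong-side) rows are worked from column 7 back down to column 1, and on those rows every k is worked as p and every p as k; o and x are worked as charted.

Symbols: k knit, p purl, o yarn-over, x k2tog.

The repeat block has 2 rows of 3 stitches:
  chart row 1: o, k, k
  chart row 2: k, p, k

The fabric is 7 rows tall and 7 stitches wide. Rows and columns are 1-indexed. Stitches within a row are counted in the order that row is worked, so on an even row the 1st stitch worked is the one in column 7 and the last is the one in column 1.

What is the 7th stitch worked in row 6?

Stitch:
p

Derivation:
Row 6 uses chart row ((6-1) mod 2)+1 = 2. Row 6 is even, so WS.
Chart row 2 tiled across columns 1-7: k p k k p k k
Wrong side: read the tiled row from column 7 down to 1 and exchange k with p (leave o, x).
Row 6 as worked: p p k p p k p
Stitch 7 in working order -> p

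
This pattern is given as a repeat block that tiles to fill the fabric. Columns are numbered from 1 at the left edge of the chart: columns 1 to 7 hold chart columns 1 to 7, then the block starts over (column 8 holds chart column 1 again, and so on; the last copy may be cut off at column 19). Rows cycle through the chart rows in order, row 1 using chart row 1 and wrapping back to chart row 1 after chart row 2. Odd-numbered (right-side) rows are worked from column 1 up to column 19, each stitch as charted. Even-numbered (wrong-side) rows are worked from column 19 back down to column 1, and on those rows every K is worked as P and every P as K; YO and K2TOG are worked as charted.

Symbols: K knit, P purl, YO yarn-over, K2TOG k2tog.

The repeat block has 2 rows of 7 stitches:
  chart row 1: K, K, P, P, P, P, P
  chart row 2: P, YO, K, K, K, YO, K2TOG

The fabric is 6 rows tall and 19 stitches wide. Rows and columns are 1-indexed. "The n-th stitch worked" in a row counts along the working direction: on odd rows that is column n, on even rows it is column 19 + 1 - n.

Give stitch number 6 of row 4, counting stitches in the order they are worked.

== STITCH ==
K2TOG

Derivation:
Row 4 uses chart row ((4-1) mod 2)+1 = 2. Row 4 is even, so WS.
Chart row 2 tiled across columns 1-19: P YO K K K YO K2TOG P YO K K K YO K2TOG P YO K K K
WS: work from column 19 back to column 1 (reverse the tiled row), swapping K<->P (YO and K2TOG unchanged).
Row 4 as worked: P P P YO K K2TOG YO P P P YO K K2TOG YO P P P YO K
Stitch 6 in working order -> K2TOG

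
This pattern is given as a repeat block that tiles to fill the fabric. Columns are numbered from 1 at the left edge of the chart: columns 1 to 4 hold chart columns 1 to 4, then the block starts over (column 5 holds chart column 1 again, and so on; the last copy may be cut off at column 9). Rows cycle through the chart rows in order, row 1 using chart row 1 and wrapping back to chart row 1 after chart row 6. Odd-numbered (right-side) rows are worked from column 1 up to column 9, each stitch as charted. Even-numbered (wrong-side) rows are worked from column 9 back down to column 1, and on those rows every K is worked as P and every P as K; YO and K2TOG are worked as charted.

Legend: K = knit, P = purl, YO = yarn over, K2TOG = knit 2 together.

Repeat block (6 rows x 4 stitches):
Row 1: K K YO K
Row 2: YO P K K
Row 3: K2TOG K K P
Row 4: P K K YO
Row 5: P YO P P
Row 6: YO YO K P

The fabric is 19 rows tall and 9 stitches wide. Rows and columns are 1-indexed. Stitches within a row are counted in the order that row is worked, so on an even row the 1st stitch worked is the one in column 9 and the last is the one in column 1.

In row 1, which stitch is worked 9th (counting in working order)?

Row 1 uses chart row ((1-1) mod 6)+1 = 1. Row 1 is odd, so RS.
Chart row 1 tiled across columns 1-9: K K YO K K K YO K K
Right side: take the tiled row as-is (worked left to right from column 1).
Stitch 9 in working order -> K

== STITCH ==
K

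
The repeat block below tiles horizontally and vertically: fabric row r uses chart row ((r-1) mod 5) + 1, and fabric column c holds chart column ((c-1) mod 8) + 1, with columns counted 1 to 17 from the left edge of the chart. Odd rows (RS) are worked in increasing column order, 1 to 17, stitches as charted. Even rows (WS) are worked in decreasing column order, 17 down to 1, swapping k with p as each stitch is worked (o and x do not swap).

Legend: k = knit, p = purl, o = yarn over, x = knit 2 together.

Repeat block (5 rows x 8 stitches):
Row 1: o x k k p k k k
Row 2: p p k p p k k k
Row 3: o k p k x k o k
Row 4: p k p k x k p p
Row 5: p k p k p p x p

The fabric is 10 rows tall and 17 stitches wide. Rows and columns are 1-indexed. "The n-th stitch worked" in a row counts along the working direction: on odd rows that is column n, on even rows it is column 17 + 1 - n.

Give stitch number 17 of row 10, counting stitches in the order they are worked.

Stitch:
k

Derivation:
Row 10: (10-1) mod 5 = 4, so use chart row 5. Even row -> WS.
Chart row 5 tiled across columns 1-17: p k p k p p x p p k p k p p x p p
WS row: flip the tiled sequence (start at column 17) and apply k<->p; o and x stay.
Row 10 as worked: k k x k k p k p k k x k k p k p k
Stitch 17 in working order -> k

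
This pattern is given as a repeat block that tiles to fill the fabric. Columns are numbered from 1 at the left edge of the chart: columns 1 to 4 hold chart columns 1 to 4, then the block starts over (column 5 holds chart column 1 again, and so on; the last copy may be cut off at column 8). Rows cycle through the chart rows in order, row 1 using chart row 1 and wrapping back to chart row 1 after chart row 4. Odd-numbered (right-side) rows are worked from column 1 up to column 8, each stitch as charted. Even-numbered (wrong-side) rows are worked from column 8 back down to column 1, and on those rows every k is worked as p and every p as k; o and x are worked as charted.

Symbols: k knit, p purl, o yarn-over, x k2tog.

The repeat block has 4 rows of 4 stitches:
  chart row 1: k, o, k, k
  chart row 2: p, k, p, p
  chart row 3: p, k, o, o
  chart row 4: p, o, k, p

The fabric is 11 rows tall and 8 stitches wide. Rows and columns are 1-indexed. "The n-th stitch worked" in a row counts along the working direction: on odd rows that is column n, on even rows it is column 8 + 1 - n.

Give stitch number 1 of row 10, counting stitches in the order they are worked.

Stitch:
k

Derivation:
Row 10: (10-1) mod 4 = 1, so use chart row 2. Even row -> WS.
Chart row 2 tiled across columns 1-8: p k p p p k p p
Wrong side: read the tiled row from column 8 down to 1 and exchange k with p (leave o, x).
Row 10 as worked: k k p k k k p k
Stitch 1 in working order -> k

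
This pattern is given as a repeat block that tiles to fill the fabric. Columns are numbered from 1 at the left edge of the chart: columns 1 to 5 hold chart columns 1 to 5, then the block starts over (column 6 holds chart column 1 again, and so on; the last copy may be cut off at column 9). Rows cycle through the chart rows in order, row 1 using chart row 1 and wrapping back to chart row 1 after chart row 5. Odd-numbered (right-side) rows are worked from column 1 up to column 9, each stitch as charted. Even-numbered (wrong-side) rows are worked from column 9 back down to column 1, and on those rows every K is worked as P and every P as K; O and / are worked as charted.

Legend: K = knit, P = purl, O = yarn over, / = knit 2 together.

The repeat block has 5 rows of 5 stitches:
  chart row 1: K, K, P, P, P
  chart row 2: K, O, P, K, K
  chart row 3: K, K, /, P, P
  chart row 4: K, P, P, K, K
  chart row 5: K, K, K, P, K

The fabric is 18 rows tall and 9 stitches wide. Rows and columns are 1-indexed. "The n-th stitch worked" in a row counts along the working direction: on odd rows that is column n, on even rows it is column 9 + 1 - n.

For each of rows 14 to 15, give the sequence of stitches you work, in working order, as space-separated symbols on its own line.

Result:
P K K P P P K K P
K K K P K K K K P

Derivation:
Row 14: chart row 4, WS - tiled (columns 1-9): K P P K K K P P K; work from column 9 back to 1 with K<->P swapped.
Row 15: chart row 5, RS - tile across columns 1-9 and work as-is.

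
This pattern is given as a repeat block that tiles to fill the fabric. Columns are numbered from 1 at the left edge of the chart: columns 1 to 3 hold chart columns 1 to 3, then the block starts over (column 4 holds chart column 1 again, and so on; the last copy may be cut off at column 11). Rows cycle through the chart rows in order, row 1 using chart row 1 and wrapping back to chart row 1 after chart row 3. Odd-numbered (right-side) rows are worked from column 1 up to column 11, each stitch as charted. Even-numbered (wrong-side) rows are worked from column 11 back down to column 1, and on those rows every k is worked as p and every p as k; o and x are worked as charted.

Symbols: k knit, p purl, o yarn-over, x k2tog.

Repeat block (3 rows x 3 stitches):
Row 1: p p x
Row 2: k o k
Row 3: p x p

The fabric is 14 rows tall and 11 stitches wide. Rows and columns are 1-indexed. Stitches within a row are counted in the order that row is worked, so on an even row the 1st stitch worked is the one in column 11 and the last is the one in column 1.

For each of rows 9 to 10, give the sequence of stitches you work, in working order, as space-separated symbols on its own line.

Row 9: chart row 3, RS - tile across columns 1-11 and work as-is.
Row 10: chart row 1, WS - tiled (columns 1-11): p p x p p x p p x p p; work from column 11 back to 1 with k<->p swapped.

== ROWS AS WORKED ==
p x p p x p p x p p x
k k x k k x k k x k k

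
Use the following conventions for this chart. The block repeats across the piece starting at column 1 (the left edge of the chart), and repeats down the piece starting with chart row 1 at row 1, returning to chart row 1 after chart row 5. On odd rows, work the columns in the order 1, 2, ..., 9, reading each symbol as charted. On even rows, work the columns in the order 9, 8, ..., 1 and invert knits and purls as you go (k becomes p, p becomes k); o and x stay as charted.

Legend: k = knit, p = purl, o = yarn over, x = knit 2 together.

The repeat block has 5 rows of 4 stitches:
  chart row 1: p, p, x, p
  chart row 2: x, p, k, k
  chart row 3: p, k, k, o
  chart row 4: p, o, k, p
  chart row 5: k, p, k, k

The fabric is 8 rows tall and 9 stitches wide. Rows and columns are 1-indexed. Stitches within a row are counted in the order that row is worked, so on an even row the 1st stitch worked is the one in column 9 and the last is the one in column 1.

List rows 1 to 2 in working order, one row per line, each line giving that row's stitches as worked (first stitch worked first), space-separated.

== ROWS AS WORKED ==
p p x p p p x p p
x p p k x p p k x

Derivation:
Row 1: chart row 1, RS - tile across columns 1-9 and work as-is.
Row 2: chart row 2, WS - tiled (columns 1-9): x p k k x p k k x; work from column 9 back to 1 with k<->p swapped.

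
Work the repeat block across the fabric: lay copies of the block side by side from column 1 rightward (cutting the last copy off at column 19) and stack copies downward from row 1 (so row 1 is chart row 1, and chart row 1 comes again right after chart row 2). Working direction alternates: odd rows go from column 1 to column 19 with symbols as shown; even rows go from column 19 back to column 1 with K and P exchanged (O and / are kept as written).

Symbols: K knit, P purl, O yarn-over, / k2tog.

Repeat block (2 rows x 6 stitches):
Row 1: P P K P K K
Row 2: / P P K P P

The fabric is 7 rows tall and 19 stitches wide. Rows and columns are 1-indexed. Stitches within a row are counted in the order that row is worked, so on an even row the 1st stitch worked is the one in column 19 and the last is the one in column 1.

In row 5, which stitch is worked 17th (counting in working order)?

Stitch:
K

Derivation:
For row 5: chart row = ((5-1) mod 2) + 1 = 1; this is a RS (odd) row.
Chart row 1 tiled across columns 1-19: P P K P K K P P K P K K P P K P K K P
RS: work column 1 to column 19, symbols as charted — the tiled row is the row as worked.
Stitch 17 in working order -> K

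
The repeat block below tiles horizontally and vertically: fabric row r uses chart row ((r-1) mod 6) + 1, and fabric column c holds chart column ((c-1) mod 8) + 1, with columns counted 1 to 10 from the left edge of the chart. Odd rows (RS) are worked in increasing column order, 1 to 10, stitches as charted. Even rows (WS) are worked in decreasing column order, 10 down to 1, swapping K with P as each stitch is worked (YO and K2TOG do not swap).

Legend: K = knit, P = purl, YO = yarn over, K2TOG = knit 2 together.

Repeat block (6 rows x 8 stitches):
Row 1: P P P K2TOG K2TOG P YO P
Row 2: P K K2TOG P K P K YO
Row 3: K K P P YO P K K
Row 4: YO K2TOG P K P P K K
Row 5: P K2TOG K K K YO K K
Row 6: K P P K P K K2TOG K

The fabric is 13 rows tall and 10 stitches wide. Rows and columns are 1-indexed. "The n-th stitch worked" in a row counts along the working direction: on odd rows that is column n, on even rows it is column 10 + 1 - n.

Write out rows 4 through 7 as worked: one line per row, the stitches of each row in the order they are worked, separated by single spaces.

Row 4: chart row 4, WS - tiled (columns 1-10): YO K2TOG P K P P K K YO K2TOG; work from column 10 back to 1 with K<->P swapped.
Row 5: chart row 5, RS - tile across columns 1-10 and work as-is.
Row 6: chart row 6, WS - tiled (columns 1-10): K P P K P K K2TOG K K P; work from column 10 back to 1 with K<->P swapped.
Row 7: chart row 1, RS - tile across columns 1-10 and work as-is.

== ROWS AS WORKED ==
K2TOG YO P P K K P K K2TOG YO
P K2TOG K K K YO K K P K2TOG
K P P K2TOG P K P K K P
P P P K2TOG K2TOG P YO P P P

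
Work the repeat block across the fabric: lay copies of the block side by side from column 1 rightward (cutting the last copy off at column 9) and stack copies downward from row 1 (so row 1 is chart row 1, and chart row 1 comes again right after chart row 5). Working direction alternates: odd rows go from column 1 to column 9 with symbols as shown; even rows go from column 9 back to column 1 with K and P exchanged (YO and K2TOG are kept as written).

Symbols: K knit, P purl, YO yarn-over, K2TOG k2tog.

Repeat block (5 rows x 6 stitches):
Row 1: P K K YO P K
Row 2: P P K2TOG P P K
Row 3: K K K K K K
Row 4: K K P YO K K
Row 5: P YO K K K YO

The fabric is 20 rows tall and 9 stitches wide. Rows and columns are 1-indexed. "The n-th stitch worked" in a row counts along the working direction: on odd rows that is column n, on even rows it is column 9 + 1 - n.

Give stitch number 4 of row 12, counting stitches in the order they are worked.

Stitch:
P

Derivation:
Row 12: (12-1) mod 5 = 1, so use chart row 2. Even row -> WS.
Chart row 2 tiled across columns 1-9: P P K2TOG P P K P P K2TOG
WS: work from column 9 back to column 1 (reverse the tiled row), swapping K<->P (YO and K2TOG unchanged).
Row 12 as worked: K2TOG K K P K K K2TOG K K
The 4th stitch worked is P.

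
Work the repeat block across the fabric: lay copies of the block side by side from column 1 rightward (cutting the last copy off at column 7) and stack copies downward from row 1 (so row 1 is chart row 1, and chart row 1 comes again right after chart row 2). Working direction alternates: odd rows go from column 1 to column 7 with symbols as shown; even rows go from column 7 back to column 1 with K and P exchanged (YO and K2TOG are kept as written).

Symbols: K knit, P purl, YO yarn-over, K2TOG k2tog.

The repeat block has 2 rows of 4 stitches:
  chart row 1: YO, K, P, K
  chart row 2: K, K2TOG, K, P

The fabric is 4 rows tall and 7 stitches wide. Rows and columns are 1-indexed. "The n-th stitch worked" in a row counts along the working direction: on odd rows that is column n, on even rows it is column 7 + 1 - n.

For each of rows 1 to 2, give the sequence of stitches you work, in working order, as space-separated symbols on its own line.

Result:
YO K P K YO K P
P K2TOG P K P K2TOG P

Derivation:
Row 1: chart row 1, RS - tile across columns 1-7 and work as-is.
Row 2: chart row 2, WS - tiled (columns 1-7): K K2TOG K P K K2TOG K; work from column 7 back to 1 with K<->P swapped.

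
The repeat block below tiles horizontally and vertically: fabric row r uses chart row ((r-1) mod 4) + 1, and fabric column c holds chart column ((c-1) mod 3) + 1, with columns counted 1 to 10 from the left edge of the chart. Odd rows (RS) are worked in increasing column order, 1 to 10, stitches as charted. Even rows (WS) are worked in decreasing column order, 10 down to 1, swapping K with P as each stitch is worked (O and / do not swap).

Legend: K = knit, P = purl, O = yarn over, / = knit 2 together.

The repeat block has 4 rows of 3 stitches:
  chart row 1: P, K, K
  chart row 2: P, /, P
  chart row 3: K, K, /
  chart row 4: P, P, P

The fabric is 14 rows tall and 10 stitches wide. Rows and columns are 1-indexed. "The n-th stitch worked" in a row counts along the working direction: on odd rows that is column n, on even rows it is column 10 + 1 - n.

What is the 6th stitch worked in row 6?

For row 6: chart row = ((6-1) mod 4) + 1 = 2; this is a WS (even) row.
Chart row 2 tiled across columns 1-10: P / P P / P P / P P
Wrong side: read the tiled row from column 10 down to 1 and exchange K with P (leave O, /).
Row 6 as worked: K K / K K / K K / K
Stitch 6 in working order -> /

Result:
/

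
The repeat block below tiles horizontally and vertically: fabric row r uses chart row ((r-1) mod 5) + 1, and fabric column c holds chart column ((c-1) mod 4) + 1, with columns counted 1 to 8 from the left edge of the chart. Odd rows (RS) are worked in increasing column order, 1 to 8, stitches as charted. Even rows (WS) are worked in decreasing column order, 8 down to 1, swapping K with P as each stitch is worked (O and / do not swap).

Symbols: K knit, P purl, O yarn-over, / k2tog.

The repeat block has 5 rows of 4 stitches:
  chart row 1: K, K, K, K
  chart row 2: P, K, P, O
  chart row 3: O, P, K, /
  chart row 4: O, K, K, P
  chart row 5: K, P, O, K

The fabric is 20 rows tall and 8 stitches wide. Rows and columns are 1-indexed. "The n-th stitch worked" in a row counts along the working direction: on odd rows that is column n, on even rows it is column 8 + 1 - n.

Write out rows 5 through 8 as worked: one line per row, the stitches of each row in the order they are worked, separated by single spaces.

Rows as worked:
K P O K K P O K
P P P P P P P P
P K P O P K P O
/ P K O / P K O

Derivation:
Row 5: chart row 5, RS - tile across columns 1-8 and work as-is.
Row 6: chart row 1, WS - tiled (columns 1-8): K K K K K K K K; work from column 8 back to 1 with K<->P swapped.
Row 7: chart row 2, RS - tile across columns 1-8 and work as-is.
Row 8: chart row 3, WS - tiled (columns 1-8): O P K / O P K /; work from column 8 back to 1 with K<->P swapped.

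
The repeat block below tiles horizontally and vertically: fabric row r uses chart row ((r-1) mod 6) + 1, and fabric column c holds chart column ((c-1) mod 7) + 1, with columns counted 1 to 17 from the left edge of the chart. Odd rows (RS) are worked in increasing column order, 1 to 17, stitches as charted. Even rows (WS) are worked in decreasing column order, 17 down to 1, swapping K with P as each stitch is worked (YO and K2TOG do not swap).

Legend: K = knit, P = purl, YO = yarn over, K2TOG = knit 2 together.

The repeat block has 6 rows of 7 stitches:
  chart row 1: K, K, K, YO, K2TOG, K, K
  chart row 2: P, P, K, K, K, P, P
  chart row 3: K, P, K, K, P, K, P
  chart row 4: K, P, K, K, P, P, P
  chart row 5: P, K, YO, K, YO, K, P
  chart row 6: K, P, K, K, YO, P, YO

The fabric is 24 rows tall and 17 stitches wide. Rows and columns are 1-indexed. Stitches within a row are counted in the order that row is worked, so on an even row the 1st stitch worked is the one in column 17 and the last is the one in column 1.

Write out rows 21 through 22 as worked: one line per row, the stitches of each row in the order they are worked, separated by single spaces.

Rows as worked:
K P K K P K P K P K K P K P K P K
P K P K K K P P K P K K K P P K P

Derivation:
Row 21: chart row 3, RS - tile across columns 1-17 and work as-is.
Row 22: chart row 4, WS - tiled (columns 1-17): K P K K P P P K P K K P P P K P K; work from column 17 back to 1 with K<->P swapped.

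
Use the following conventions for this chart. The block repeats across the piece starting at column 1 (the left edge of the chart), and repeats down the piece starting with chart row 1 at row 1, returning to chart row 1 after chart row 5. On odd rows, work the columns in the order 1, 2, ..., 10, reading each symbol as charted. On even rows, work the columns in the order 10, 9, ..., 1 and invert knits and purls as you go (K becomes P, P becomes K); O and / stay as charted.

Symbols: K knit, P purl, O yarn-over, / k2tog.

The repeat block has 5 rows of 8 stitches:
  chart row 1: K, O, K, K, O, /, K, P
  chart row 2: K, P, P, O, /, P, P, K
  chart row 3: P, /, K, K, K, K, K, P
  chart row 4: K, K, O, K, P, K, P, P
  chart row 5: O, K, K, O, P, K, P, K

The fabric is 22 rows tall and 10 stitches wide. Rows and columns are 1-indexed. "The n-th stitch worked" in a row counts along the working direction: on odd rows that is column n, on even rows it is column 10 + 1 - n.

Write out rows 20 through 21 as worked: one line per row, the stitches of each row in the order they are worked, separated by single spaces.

Row 20: chart row 5, WS - tiled (columns 1-10): O K K O P K P K O K; work from column 10 back to 1 with K<->P swapped.
Row 21: chart row 1, RS - tile across columns 1-10 and work as-is.

Result:
P O P K P K O P P O
K O K K O / K P K O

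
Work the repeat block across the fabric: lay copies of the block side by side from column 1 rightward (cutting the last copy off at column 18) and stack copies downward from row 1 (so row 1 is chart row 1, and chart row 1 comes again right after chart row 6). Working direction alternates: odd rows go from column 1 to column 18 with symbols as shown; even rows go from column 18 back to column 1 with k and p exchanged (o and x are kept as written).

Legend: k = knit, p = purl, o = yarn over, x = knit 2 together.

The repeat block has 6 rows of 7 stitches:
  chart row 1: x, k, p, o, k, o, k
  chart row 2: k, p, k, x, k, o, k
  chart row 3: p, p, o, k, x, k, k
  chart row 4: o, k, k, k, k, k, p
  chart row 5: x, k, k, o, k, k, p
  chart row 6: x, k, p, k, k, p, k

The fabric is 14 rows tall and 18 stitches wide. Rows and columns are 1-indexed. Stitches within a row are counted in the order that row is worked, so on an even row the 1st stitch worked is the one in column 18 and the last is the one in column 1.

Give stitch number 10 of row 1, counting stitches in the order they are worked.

Row 1 uses chart row ((1-1) mod 6)+1 = 1. Row 1 is odd, so RS.
Chart row 1 tiled across columns 1-18: x k p o k o k x k p o k o k x k p o
Right side: take the tiled row as-is (worked left to right from column 1).
Counting 10 along the worked row gives p.

Result:
p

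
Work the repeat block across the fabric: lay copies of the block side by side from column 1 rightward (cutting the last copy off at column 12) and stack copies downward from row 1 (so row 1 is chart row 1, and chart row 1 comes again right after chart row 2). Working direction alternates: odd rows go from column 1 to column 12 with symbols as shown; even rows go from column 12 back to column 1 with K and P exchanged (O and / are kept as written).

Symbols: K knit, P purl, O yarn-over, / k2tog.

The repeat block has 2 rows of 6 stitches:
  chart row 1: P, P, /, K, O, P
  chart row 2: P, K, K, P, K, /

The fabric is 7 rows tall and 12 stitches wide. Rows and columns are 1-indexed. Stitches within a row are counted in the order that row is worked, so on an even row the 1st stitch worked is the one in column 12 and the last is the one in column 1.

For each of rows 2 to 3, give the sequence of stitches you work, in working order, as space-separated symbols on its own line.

Result:
/ P K P P K / P K P P K
P P / K O P P P / K O P

Derivation:
Row 2: chart row 2, WS - tiled (columns 1-12): P K K P K / P K K P K /; work from column 12 back to 1 with K<->P swapped.
Row 3: chart row 1, RS - tile across columns 1-12 and work as-is.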